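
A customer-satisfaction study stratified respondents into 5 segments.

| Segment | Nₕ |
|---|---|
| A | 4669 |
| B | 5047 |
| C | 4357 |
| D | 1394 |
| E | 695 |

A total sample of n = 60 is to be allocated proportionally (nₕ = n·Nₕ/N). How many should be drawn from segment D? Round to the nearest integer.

N = 4669 + 5047 + 4357 + 1394 + 695 = 16162.
n_D = 60·1394/16162 = 5.175... → 5.

5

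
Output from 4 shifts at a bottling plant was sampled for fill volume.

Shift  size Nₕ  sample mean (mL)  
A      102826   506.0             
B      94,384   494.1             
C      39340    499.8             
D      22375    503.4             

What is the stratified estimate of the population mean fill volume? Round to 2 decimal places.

N = 258925; weights Wₕ = Nₕ/N = (0.3971, 0.3645, 0.1519, 0.0864).
x̄_st = Σ Wₕ·x̄ₕ = 0.3971·506.0 + 0.3645·494.1 + 0.1519·499.8 + 0.0864·503.4 ≈ 500.4955...
→ 500.50.

500.50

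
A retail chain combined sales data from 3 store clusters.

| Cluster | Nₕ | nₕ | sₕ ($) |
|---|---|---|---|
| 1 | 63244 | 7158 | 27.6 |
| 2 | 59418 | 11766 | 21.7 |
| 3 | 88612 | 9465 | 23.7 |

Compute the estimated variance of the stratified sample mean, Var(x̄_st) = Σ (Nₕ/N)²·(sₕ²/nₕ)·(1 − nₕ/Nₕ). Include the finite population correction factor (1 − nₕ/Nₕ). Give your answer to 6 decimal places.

N = 211274. Term for each stratum: Wₕ²sₕ²/nₕ·(1−nₕ/Nₕ).
Var(x̄_st) = 0.008456841 + 0.002538620 + 0.009324187 = 0.020319647 → 0.020320.

0.020320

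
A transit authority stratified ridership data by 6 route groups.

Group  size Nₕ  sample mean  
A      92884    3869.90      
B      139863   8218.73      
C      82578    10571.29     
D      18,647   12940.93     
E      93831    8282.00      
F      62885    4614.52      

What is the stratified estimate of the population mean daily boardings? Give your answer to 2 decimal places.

N = 490688; weights Wₕ = Nₕ/N = (0.1893, 0.2850, 0.1683, 0.0380, 0.1912, 0.1282).
x̄_st = Σ Wₕ·x̄ₕ = 0.1893·3869.90 + 0.2850·8218.73 + 0.1683·10571.29 + 0.0380·12940.93 + 0.1912·8282.00 + 0.1282·4614.52 ≈ 7521.0846...
→ 7521.08.

7521.08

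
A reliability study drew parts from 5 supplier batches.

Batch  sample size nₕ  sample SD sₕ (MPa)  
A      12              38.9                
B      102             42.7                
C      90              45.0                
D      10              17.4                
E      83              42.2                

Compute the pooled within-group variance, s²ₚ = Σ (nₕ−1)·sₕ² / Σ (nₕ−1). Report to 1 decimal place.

1814.3

A: (12−1)·38.9² = 11·1513.21 = 16645.31
B: (102−1)·42.7² = 101·1823.29 = 184152.29
C: (90−1)·45.0² = 89·2025 = 180225
D: (10−1)·17.4² = 9·302.76 = 2724.84
E: (83−1)·42.2² = 82·1780.84 = 146028.88
Numerator = 529776.32; denominator = Σ(nₕ−1) = 292.
s²ₚ = 529776.32/292 = 1814.302... → 1814.3.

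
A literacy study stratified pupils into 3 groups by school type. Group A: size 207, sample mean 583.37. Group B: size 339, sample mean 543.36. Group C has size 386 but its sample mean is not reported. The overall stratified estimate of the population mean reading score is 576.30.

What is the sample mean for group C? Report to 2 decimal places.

Σ Nₕx̄ₕ = N·μ, so 386·x̄_C = 932·576.30 − (207·583.37 + 339·543.36).
= 537111.6 − 304956.63 = 232154.97.
x̄_C = 232154.97 / 386 = 601.4377... → 601.44.

601.44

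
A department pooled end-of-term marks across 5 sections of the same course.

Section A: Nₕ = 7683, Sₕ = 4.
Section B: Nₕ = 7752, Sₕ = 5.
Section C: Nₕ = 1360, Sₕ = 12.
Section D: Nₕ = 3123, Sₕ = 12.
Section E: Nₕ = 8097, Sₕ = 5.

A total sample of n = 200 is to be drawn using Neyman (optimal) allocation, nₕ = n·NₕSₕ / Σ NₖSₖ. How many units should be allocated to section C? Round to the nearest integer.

A: NₕSₕ = 7683·4 = 30732
B: NₕSₕ = 7752·5 = 38760
C: NₕSₕ = 1360·12 = 16320
D: NₕSₕ = 3123·12 = 37476
E: NₕSₕ = 8097·5 = 40485
Σ NₕSₕ = 163773.
n_C = 200·16320/163773 = 19.930... → 20.

20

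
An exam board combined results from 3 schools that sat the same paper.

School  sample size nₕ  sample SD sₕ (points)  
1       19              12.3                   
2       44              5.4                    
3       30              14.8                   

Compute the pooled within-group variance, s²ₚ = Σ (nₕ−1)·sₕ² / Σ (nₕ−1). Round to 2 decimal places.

Degrees of freedom: 18 + 43 + 29 = 90.
Σ(nₕ−1)sₕ² = 18·151.29 + 43·29.16 + 29·219.04 = 10329.26.
s²ₚ = 10329.26 / 90 = 114.7696... → 114.77.

114.77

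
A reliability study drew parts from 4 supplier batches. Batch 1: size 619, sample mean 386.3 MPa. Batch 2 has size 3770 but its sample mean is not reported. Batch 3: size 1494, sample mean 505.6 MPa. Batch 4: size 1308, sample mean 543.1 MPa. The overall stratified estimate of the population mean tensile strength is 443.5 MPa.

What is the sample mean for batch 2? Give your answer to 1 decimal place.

393.7

N = 619 + 3770 + 1494 + 1308 = 7191.
Overall total = μ·N = 443.5·7191 = 3189208.5.
Subtract the known strata: 619·386.3 + 1494·505.6 + 1308·543.1 = 1704860.9.
Remaining total for batch 2: 3189208.5 − 1704860.9 = 1484347.6.
Divide by its size: 1484347.6 / 3770 = 393.726... → 393.7.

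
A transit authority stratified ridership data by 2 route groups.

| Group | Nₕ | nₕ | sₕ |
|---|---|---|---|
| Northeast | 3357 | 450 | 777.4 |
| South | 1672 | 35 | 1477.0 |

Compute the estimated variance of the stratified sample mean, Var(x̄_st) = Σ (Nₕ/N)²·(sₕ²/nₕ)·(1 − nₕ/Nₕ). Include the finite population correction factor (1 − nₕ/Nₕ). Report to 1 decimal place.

7263.7

N = 5029; Wₕ = Nₕ/N.
group Northeast: (3357/5029)²·777.4²/450·(1 − 450/3357) = 518.2146
group South: (1672/5029)²·1477.0²/35·(1 − 35/1672) = 6745.5075
Sum = 7263.7221 → 7263.7.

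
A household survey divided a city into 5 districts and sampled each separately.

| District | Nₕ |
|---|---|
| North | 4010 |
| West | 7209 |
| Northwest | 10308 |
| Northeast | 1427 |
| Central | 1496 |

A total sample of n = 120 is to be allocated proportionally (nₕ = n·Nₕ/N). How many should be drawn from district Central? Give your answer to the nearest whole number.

7

Share of district Central = 1496/24450 = 0.06119.
Allocate 120 × 0.06119 = 7.342... → 7.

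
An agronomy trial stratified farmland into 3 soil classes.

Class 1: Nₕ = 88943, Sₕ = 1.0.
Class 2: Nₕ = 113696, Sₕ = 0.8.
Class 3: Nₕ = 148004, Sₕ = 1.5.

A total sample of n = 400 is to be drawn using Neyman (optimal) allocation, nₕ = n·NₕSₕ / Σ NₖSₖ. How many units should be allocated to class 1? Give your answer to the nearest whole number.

Σ NₕSₕ = 88943·1.0 + 113696·0.8 + 148004·1.5 = 401905.8.
Share for 1: 88943/401905.8 = 0.22130.
n_1 = 400 × 0.22130 = 88.521... → 89.

89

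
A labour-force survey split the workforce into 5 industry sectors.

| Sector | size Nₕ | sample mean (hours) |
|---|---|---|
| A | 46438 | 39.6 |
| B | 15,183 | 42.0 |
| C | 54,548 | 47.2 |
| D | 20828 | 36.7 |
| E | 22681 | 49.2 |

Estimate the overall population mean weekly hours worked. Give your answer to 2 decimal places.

x̄_st = (Σ Nₕx̄ₕ) / (Σ Nₕ) = (46438·39.6 + 15183·42.0 + 54548·47.2 + 20828·36.7 + 22681·49.2) / 159678
= 6931589.2 / 159678 = 43.4098... → 43.41.

43.41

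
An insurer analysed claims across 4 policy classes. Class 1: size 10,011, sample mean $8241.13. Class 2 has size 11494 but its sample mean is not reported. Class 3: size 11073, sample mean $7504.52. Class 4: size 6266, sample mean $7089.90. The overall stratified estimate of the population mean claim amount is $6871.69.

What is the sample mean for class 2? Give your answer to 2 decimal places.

N = 10011 + 11494 + 11073 + 6266 = 38844.
Overall total = μ·N = 6871.69·38844 = 266923926.36.
Subtract the known strata: 10011·8241.13 + 11073·7504.52 + 6266·7089.90 = 210024815.79.
Remaining total for class 2: 266923926.36 − 210024815.79 = 56899110.57.
Divide by its size: 56899110.57 / 11494 = 4950.3315... → 4950.33.

4950.33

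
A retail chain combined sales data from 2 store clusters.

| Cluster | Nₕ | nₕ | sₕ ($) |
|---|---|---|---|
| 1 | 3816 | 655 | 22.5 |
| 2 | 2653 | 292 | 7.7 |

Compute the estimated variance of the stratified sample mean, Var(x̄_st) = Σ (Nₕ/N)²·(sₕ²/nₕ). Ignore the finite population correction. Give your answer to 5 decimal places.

0.30310

N = 6469; Wₕ = Nₕ/N.
cluster 1: (3816/6469)²·22.5²/655 = 0.26894667
cluster 2: (2653/6469)²·7.7²/292 = 0.03415064
Sum = 0.30309730 → 0.30310.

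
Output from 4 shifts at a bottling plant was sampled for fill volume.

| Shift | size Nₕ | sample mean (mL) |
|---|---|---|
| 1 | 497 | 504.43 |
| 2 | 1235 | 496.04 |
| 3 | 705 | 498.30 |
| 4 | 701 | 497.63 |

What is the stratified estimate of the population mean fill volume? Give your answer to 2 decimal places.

498.23

N = 497 + 1235 + 705 + 701 = 3138.
The stratified mean weights each stratum mean by its population share Nₕ/N.
Σ Nₕx̄ₕ = 497·504.43 + 1235·496.04 + 705·498.30 + 701·497.63 = 250701.71 + 612609.4 + 351301.5 + 348838.63 = 1563451.24.
Divide by N: 1563451.24 / 3138 = 498.2318... → 498.23.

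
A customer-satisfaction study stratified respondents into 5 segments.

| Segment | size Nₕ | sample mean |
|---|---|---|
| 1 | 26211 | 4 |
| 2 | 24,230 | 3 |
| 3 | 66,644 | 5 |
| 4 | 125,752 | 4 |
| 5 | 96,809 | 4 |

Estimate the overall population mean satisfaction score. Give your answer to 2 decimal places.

N = 26211 + 24230 + 66644 + 125752 + 96809 = 339646.
Overall mean = Σ (Nₕ/N)·x̄ₕ — weight by population share, not a simple average.
Σ Nₕx̄ₕ = 26211·4 + 24230·3 + 66644·5 + 125752·4 + 96809·4 = 104844 + 72690 + 333220 + 503008 + 387236 = 1400998.
Divide by N: 1400998 / 339646 = 4.1249... → 4.12.

4.12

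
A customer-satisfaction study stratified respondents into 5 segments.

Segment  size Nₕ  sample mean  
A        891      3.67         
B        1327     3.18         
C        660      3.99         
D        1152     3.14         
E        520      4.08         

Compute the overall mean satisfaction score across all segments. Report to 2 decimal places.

x̄_st = (Σ Nₕx̄ₕ) / (Σ Nₕ) = (891·3.67 + 1327·3.18 + 660·3.99 + 1152·3.14 + 520·4.08) / 4550
= 15862.11 / 4550 = 3.4862... → 3.49.

3.49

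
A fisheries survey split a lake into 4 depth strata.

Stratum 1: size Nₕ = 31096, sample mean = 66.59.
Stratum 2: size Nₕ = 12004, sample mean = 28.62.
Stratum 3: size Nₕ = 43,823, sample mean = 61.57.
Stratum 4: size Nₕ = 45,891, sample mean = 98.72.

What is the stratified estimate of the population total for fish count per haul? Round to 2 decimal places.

Estimate total by summing Nₕ·x̄ₕ over strata.
31096·66.59 + 12004·28.62 + 43823·61.57 + 45891·98.72 = 2070682.64 + 343554.48 + 2698182.11 + 4530359.52 = 9642778.75.

9642778.75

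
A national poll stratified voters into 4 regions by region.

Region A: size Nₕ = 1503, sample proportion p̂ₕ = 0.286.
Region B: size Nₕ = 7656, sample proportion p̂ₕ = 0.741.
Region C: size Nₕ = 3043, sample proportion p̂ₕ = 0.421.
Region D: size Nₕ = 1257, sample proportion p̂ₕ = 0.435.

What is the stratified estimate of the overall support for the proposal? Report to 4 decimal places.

0.5893

Wₕ = Nₕ/N with N = 13459: 0.1117, 0.5688, 0.2261, 0.0934.
p̂_st = 0.1117·0.286 + 0.5688·0.741 + 0.2261·0.421 + 0.0934·0.435 ≈ 0.589260... → 0.5893.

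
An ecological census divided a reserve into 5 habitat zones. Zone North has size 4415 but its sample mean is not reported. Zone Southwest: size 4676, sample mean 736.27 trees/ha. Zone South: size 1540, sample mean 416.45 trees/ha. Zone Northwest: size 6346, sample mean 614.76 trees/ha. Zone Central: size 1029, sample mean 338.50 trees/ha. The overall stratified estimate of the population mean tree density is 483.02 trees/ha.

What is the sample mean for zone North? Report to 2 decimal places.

82.34

Σ Nₕx̄ₕ = N·μ, so 4415·x̄_North = 18006·483.02 − (4676·736.27 + 1540·416.45 + 6346·614.76 + 1029·338.50).
= 8697258.12 − 8333714.98 = 363543.14.
x̄_North = 363543.14 / 4415 = 82.3427... → 82.34.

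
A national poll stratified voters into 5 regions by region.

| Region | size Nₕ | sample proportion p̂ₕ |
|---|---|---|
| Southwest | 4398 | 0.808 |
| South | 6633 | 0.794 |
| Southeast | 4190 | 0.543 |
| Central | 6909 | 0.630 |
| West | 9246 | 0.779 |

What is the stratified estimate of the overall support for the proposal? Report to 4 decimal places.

N = 4398 + 6633 + 4190 + 6909 + 9246 = 31376.
Overall proportion = Σ (Nₕ/N)·p̂ₕ.
Σ Nₕp̂ₕ = 3553.584 + 5266.602 + 2275.17 + 4352.67 + 7202.634 = 22650.66.
22650.66 / 31376 = 0.721910... → 0.7219.

0.7219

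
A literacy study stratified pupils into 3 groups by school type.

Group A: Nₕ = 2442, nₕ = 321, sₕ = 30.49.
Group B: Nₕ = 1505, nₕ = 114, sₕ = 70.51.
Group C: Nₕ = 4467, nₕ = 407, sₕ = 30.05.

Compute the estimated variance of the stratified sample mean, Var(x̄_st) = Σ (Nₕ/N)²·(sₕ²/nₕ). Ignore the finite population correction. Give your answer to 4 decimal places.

2.2646

N = 8414. Term for each stratum: Wₕ²sₕ²/nₕ.
Var(x̄_st) = 0.2439474 + 1.3952903 + 0.6253475 = 2.2645851 → 2.2646.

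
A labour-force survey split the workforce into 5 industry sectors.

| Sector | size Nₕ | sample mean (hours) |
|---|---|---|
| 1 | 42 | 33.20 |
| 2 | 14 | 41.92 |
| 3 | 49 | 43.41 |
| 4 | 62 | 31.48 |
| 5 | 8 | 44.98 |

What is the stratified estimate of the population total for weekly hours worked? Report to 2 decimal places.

6419.97

Estimate total by summing Nₕ·x̄ₕ over strata.
42·33.20 + 14·41.92 + 49·43.41 + 62·31.48 + 8·44.98 = 1394.4 + 586.88 + 2127.09 + 1951.76 + 359.84 = 6419.97.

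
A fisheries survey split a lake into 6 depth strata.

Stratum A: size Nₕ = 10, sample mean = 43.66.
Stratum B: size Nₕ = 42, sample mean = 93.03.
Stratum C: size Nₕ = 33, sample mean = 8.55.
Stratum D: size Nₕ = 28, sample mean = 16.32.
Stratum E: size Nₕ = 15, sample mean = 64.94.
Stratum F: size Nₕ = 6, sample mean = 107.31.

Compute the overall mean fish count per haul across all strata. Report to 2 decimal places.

50.01

x̄_st = (Σ Nₕx̄ₕ) / (Σ Nₕ) = (10·43.66 + 42·93.03 + 33·8.55 + 28·16.32 + 15·64.94 + 6·107.31) / 134
= 6700.93 / 134 = 50.0069... → 50.01.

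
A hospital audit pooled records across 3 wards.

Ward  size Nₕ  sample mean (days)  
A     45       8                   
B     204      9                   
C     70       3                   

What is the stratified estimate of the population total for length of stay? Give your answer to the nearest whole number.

A: 45·8 = 360
B: 204·9 = 1836
C: 70·3 = 210
τ̂ = Σ Nₕx̄ₕ = 2406.

2406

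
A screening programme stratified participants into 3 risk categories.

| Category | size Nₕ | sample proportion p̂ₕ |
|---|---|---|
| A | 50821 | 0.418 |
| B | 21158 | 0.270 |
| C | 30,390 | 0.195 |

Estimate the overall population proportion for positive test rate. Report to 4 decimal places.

Wₕ = Nₕ/N with N = 102369: 0.4964, 0.2067, 0.2969.
p̂_st = 0.4964·0.418 + 0.2067·0.270 + 0.2969·0.195 ≈ 0.321209... → 0.3212.

0.3212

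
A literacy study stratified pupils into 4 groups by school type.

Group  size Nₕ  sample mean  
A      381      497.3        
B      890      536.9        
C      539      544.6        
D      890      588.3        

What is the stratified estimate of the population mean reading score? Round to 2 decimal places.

549.79

N = 2700; weights Wₕ = Nₕ/N = (0.1411, 0.3296, 0.1996, 0.3296).
x̄_st = Σ Wₕ·x̄ₕ = 0.1411·497.3 + 0.3296·536.9 + 0.1996·544.6 + 0.3296·588.3 ≈ 549.7921...
→ 549.79.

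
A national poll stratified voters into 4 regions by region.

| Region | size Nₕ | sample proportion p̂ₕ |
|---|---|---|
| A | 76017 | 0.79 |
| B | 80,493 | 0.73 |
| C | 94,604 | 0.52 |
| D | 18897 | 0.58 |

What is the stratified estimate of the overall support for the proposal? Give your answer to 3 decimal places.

0.663

N = 76017 + 80493 + 94604 + 18897 = 270011.
Overall proportion = Σ (Nₕ/N)·p̂ₕ.
Σ Nₕp̂ₕ = 60053.43 + 58759.89 + 49194.08 + 10960.26 = 178967.66.
178967.66 / 270011 = 0.66282... → 0.663.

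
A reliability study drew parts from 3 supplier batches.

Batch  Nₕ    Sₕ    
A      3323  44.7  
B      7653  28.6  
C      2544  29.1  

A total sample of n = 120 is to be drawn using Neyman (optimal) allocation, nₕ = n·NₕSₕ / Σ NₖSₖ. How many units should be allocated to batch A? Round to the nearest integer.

40

A: NₕSₕ = 3323·44.7 = 148538.1
B: NₕSₕ = 7653·28.6 = 218875.8
C: NₕSₕ = 2544·29.1 = 74030.4
Σ NₕSₕ = 441444.3.
n_A = 120·148538.1/441444.3 = 40.378... → 40.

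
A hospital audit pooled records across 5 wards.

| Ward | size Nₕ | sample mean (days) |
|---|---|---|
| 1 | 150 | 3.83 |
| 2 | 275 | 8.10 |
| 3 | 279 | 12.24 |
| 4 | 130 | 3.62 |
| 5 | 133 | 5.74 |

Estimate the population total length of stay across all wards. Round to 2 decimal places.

7450.98

Estimate total by summing Nₕ·x̄ₕ over strata.
150·3.83 + 275·8.10 + 279·12.24 + 130·3.62 + 133·5.74 = 574.5 + 2227.5 + 3414.96 + 470.6 + 763.42 = 7450.98.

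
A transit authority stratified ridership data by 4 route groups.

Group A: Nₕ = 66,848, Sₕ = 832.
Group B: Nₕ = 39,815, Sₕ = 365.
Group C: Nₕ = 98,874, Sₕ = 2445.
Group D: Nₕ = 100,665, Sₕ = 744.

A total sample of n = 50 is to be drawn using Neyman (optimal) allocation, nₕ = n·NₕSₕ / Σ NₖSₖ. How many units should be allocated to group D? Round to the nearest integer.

Σ NₕSₕ = 66848·832 + 39815·365 + 98874·2445 + 100665·744 = 386791701.
Share for D: 74894760/386791701 = 0.19363.
n_D = 50 × 0.19363 = 9.682... → 10.

10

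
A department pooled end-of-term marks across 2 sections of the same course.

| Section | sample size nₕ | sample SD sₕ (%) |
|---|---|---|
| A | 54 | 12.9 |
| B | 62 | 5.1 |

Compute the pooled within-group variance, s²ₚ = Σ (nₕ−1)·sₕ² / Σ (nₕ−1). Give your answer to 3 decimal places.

Degrees of freedom: 53 + 61 = 114.
Σ(nₕ−1)sₕ² = 53·166.41 + 61·26.01 = 10406.34.
s²ₚ = 10406.34 / 114 = 91.28368... → 91.284.

91.284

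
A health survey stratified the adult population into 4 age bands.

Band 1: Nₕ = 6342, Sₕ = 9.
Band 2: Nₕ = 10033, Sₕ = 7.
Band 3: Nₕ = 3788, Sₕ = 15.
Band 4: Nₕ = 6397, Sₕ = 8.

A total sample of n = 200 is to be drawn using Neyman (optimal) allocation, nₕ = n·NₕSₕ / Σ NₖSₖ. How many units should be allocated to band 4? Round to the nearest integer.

43

1: NₕSₕ = 6342·9 = 57078
2: NₕSₕ = 10033·7 = 70231
3: NₕSₕ = 3788·15 = 56820
4: NₕSₕ = 6397·8 = 51176
Σ NₕSₕ = 235305.
n_4 = 200·51176/235305 = 43.498... → 43.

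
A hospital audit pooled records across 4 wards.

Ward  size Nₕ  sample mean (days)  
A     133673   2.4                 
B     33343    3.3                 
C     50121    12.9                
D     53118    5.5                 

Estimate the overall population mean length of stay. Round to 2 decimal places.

x̄_st = (Σ Nₕx̄ₕ) / (Σ Nₕ) = (133673·2.4 + 33343·3.3 + 50121·12.9 + 53118·5.5) / 270255
= 1369557 / 270255 = 5.0676... → 5.07.

5.07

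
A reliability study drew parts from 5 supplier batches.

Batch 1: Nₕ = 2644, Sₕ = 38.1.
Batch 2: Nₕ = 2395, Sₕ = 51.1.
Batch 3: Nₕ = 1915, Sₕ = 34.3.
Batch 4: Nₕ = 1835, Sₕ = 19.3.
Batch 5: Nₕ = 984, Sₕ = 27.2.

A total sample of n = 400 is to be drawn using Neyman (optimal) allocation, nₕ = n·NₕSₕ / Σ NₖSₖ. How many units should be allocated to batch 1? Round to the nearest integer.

115

Σ NₕSₕ = 2644·38.1 + 2395·51.1 + 1915·34.3 + 1835·19.3 + 984·27.2 = 350985.7.
Share for 1: 100736.4/350985.7 = 0.28701.
n_1 = 400 × 0.28701 = 114.804... → 115.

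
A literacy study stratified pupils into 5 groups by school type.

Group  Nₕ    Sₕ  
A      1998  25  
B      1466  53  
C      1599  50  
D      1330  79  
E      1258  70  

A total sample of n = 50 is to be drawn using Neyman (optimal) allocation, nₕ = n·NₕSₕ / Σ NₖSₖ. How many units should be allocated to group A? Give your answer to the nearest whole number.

6

Σ NₕSₕ = 1998·25 + 1466·53 + 1599·50 + 1330·79 + 1258·70 = 400728.
Share for A: 49950/400728 = 0.12465.
n_A = 50 × 0.12465 = 6.232... → 6.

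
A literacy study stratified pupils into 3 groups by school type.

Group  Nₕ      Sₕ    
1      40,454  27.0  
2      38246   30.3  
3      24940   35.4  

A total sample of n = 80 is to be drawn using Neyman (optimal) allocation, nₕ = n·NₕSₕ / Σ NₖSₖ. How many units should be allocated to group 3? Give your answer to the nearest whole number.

23

1: NₕSₕ = 40454·27.0 = 1092258
2: NₕSₕ = 38246·30.3 = 1158853.8
3: NₕSₕ = 24940·35.4 = 882876
Σ NₕSₕ = 3133987.8.
n_3 = 80·882876/3133987.8 = 22.537... → 23.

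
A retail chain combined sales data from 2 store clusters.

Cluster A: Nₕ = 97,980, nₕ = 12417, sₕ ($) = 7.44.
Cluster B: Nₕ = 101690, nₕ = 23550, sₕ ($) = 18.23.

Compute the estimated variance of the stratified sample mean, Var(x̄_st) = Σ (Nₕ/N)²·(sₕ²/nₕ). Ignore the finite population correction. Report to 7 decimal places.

N = 199670; Wₕ = Nₕ/N.
cluster A: (97980/199670)²·7.44²/12417 = 0.0010734416
cluster B: (101690/199670)²·18.23²/23550 = 0.0036602714
Sum = 0.0047337130 → 0.0047337.

0.0047337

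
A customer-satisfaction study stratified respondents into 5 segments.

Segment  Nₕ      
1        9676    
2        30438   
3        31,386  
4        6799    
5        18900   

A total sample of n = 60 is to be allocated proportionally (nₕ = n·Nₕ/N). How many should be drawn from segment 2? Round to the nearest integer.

19

N = 9676 + 30438 + 31386 + 6799 + 18900 = 97199.
n_2 = 60·30438/97199 = 18.789... → 19.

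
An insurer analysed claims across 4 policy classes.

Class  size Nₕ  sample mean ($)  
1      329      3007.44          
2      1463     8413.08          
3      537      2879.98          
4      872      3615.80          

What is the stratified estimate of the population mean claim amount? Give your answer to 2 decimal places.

N = 329 + 1463 + 537 + 872 = 3201.
The stratified mean weights each stratum mean by its population share Nₕ/N.
Σ Nₕx̄ₕ = 329·3007.44 + 1463·8413.08 + 537·2879.98 + 872·3615.80 = 989447.76 + 12308336.04 + 1546549.26 + 3152977.6 = 17997310.66.
Divide by N: 17997310.66 / 3201 = 5622.4026... → 5622.40.

5622.40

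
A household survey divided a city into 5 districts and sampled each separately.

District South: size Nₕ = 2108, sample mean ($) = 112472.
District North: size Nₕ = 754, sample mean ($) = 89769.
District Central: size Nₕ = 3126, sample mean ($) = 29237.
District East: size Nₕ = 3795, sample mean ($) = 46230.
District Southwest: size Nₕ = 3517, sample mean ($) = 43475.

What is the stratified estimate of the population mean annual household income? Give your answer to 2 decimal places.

54474.89

N = 13300; weights Wₕ = Nₕ/N = (0.1585, 0.0567, 0.2350, 0.2853, 0.2644).
x̄_st = Σ Wₕ·x̄ₕ = 0.1585·112472 + 0.0567·89769 + 0.2350·29237 + 0.2853·46230 + 0.2644·43475 ≈ 54474.8939...
→ 54474.89.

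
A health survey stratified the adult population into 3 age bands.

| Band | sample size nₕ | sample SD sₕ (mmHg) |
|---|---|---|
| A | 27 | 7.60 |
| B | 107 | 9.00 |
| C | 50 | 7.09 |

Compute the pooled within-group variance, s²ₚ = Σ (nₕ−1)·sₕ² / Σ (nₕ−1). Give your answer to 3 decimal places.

Degrees of freedom: 26 + 106 + 49 = 181.
Σ(nₕ−1)sₕ² = 26·57.76 + 106·81 + 49·50.2681 = 12550.8969.
s²ₚ = 12550.8969 / 181 = 69.34197... → 69.342.

69.342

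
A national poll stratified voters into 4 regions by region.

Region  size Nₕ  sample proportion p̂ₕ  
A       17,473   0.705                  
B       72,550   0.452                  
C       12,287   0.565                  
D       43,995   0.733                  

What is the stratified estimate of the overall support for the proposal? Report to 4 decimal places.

N = 17473 + 72550 + 12287 + 43995 = 146305.
Overall proportion = Σ (Nₕ/N)·p̂ₕ.
Σ Nₕp̂ₕ = 12318.465 + 32792.6 + 6942.155 + 32248.335 = 84301.555.
84301.555 / 146305 = 0.576204... → 0.5762.

0.5762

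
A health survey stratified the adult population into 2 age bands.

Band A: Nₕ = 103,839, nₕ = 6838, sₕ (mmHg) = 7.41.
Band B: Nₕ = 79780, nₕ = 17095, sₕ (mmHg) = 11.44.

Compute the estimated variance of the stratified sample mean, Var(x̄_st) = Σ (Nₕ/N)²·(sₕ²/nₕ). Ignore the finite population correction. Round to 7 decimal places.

0.0040132

N = 183619. Term for each stratum: Wₕ²sₕ²/nₕ.
Var(x̄_st) = 0.0025679885 + 0.0014452260 = 0.0040132145 → 0.0040132.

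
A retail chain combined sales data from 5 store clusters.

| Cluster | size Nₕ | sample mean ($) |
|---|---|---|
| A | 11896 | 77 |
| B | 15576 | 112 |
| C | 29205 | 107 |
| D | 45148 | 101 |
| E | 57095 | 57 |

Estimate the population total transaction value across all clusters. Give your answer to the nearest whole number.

Population total = Σ Nₕ·x̄ₕ (each stratum's size times its mean).
11896·77 + 15576·112 + 29205·107 + 45148·101 + 57095·57 = 915992 + 1744512 + 3124935 + 4559948 + 3254415 = 13599802.

13599802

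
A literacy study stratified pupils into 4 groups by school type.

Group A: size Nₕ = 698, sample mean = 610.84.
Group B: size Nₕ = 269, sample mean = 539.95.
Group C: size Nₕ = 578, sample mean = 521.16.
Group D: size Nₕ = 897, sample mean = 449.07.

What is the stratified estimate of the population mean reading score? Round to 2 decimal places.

522.38

N = 698 + 269 + 578 + 897 = 2442.
Overall mean = Σ (Nₕ/N)·x̄ₕ — weight by population share, not a simple average.
Σ Nₕx̄ₕ = 698·610.84 + 269·539.95 + 578·521.16 + 897·449.07 = 426366.32 + 145246.55 + 301230.48 + 402815.79 = 1275659.14.
Divide by N: 1275659.14 / 2442 = 522.3829... → 522.38.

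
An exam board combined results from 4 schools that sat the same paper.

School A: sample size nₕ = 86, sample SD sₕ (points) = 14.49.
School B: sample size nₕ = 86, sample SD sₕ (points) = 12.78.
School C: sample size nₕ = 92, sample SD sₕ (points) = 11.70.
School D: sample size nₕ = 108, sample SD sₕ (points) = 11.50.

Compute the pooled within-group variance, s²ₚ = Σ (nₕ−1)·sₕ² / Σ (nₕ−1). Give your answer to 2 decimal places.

Degrees of freedom: 85 + 85 + 91 + 107 = 368.
Σ(nₕ−1)sₕ² = 85·209.9601 + 85·163.3284 + 91·136.89 + 107·132.25 = 58337.2625.
s²ₚ = 58337.2625 / 368 = 158.5252... → 158.53.

158.53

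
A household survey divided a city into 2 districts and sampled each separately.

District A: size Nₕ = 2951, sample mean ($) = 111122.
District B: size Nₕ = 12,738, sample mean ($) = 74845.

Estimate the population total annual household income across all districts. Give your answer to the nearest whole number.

Population total = Σ Nₕ·x̄ₕ (each stratum's size times its mean).
2951·111122 + 12738·74845 = 327921022 + 953375610 = 1281296632.

1281296632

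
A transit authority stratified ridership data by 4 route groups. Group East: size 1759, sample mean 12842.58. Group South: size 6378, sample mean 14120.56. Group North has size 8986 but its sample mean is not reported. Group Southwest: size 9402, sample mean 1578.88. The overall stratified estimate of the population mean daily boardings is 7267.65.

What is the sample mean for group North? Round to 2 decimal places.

7264.50

Σ Nₕx̄ₕ = N·μ, so 8986·x̄_North = 26525·7267.65 − (1759·12842.58 + 6378·14120.56 + 9402·1578.88).
= 192774416.25 − 127495659.66 = 65278756.59.
x̄_North = 65278756.59 / 8986 = 7264.4955... → 7264.50.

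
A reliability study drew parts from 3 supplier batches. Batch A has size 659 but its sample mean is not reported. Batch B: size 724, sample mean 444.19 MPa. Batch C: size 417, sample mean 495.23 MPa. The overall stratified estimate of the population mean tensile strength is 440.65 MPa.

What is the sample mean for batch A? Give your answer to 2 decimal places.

N = 659 + 724 + 417 = 1800.
Overall total = μ·N = 440.65·1800 = 793170.
Subtract the known strata: 724·444.19 + 417·495.23 = 528104.47.
Remaining total for batch A: 793170 − 528104.47 = 265065.53.
Divide by its size: 265065.53 / 659 = 402.2239... → 402.22.

402.22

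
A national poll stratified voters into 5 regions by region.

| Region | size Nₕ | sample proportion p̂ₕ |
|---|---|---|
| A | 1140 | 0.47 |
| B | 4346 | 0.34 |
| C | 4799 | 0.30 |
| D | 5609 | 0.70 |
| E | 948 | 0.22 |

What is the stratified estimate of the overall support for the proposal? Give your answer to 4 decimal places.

N = 1140 + 4346 + 4799 + 5609 + 948 = 16842.
Overall proportion = Σ (Nₕ/N)·p̂ₕ.
Σ Nₕp̂ₕ = 535.8 + 1477.64 + 1439.7 + 3926.3 + 208.56 = 7588.
7588 / 16842 = 0.450540... → 0.4505.

0.4505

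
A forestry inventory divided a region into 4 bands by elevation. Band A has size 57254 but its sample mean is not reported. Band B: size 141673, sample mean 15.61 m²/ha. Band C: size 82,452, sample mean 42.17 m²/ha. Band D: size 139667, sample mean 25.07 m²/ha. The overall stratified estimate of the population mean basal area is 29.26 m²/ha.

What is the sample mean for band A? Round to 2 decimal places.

54.67

N = 57254 + 141673 + 82452 + 139667 = 421046.
Overall total = μ·N = 29.26·421046 = 12319805.96.
Subtract the known strata: 141673·15.61 + 82452·42.17 + 139667·25.07 = 9189968.06.
Remaining total for band A: 12319805.96 − 9189968.06 = 3129837.9.
Divide by its size: 3129837.9 / 57254 = 54.6658... → 54.67.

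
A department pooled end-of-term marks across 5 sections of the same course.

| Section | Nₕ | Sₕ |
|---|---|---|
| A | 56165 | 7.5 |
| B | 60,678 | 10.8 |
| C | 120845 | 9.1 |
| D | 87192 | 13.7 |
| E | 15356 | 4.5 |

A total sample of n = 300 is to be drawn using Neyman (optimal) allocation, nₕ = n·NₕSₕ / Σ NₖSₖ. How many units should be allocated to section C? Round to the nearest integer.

Σ NₕSₕ = 56165·7.5 + 60678·10.8 + 120845·9.1 + 87192·13.7 + 15356·4.5 = 3439881.8.
Share for C: 1099689.5/3439881.8 = 0.31969.
n_C = 300 × 0.31969 = 95.906... → 96.

96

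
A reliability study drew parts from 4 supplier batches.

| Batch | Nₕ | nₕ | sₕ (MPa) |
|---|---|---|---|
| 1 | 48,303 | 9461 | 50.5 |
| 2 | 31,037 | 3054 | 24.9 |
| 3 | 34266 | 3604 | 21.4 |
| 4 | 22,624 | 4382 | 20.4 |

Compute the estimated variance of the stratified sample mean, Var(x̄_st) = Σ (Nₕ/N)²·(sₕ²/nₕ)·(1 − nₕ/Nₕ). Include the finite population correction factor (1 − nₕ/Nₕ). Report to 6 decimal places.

0.046057

N = 136230. Term for each stratum: Wₕ²sₕ²/nₕ·(1−nₕ/Nₕ).
Var(x̄_st) = 0.027250589 + 0.009500756 + 0.007193846 + 0.002111953 = 0.046057144 → 0.046057.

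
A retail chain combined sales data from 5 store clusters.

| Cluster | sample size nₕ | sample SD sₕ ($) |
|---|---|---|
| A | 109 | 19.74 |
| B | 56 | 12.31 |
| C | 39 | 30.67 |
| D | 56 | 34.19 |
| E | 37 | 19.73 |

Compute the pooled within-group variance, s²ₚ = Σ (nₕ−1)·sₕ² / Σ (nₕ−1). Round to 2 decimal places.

A: (109−1)·19.74² = 108·389.6676 = 42084.1008
B: (56−1)·12.31² = 55·151.5361 = 8334.4855
C: (39−1)·30.67² = 38·940.6489 = 35744.6582
D: (56−1)·34.19² = 55·1168.9561 = 64292.5855
E: (37−1)·19.73² = 36·389.2729 = 14013.8244
Numerator = 164469.6544; denominator = Σ(nₕ−1) = 292.
s²ₚ = 164469.6544/292 = 563.2522... → 563.25.

563.25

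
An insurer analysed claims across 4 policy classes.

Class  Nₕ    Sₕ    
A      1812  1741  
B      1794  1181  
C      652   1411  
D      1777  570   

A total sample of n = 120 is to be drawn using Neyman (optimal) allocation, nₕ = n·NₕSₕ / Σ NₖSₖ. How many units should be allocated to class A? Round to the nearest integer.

53

A: NₕSₕ = 1812·1741 = 3154692
B: NₕSₕ = 1794·1181 = 2118714
C: NₕSₕ = 652·1411 = 919972
D: NₕSₕ = 1777·570 = 1012890
Σ NₕSₕ = 7206268.
n_A = 120·3154692/7206268 = 52.532... → 53.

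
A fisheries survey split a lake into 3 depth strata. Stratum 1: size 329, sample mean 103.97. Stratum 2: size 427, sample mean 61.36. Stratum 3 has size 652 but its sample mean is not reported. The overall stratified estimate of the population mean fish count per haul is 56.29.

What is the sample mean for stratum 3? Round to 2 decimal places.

28.91

Σ Nₕx̄ₕ = N·μ, so 652·x̄_3 = 1408·56.29 − (329·103.97 + 427·61.36).
= 79256.32 − 60406.85 = 18849.47.
x̄_3 = 18849.47 / 652 = 28.9102... → 28.91.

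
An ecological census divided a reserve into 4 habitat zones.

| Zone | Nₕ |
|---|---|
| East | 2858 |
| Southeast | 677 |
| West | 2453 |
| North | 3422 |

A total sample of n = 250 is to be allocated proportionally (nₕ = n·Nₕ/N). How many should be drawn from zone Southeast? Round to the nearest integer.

18

N = 2858 + 677 + 2453 + 3422 = 9410.
n_Southeast = 250·677/9410 = 17.986... → 18.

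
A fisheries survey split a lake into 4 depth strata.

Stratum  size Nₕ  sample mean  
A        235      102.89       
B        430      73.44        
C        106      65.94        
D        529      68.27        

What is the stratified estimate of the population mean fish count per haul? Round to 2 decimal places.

N = 1300; weights Wₕ = Nₕ/N = (0.1808, 0.3308, 0.0815, 0.4069).
x̄_st = Σ Wₕ·x̄ₕ = 0.1808·102.89 + 0.3308·73.44 + 0.0815·65.94 + 0.4069·68.27 ≈ 76.0483...
→ 76.05.

76.05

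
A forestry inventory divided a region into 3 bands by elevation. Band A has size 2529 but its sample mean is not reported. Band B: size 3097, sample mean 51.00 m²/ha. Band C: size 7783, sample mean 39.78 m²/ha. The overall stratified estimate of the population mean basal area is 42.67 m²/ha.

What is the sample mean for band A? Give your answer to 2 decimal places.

41.36

Σ Nₕx̄ₕ = N·μ, so 2529·x̄_A = 13409·42.67 − (3097·51.00 + 7783·39.78).
= 572162.03 − 467554.74 = 104607.29.
x̄_A = 104607.29 / 2529 = 41.3631... → 41.36.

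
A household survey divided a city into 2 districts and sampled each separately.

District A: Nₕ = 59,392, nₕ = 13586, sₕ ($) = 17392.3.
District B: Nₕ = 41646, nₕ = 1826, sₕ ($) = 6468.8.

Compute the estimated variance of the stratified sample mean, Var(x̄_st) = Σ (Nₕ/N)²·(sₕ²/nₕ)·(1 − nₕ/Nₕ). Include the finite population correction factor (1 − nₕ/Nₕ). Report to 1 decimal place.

N = 101038; Wₕ = Nₕ/N.
district A: (59392/101038)²·17392.3²/13586·(1 − 13586/59392) = 5933.3950
district B: (41646/101038)²·6468.8²/1826·(1 − 1826/41646) = 3722.6460
Sum = 9656.0411 → 9656.0.

9656.0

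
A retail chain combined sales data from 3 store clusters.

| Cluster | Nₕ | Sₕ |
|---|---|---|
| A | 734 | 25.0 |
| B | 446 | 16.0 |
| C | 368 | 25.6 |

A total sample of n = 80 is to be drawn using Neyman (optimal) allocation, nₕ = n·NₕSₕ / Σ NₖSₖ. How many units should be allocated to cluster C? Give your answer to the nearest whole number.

22

A: NₕSₕ = 734·25.0 = 18350
B: NₕSₕ = 446·16.0 = 7136
C: NₕSₕ = 368·25.6 = 9420.8
Σ NₕSₕ = 34906.8.
n_C = 80·9420.8/34906.8 = 21.591... → 22.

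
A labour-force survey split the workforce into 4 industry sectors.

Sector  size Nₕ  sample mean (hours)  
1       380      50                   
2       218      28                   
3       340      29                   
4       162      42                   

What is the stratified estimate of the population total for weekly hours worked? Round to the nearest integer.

41768

Estimate total by summing Nₕ·x̄ₕ over strata.
380·50 + 218·28 + 340·29 + 162·42 = 19000 + 6104 + 9860 + 6804 = 41768.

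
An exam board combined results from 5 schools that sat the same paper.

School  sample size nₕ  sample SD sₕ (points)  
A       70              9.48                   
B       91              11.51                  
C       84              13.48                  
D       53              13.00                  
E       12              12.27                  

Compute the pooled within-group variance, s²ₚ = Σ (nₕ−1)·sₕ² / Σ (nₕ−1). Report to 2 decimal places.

143.12

A: (70−1)·9.48² = 69·89.8704 = 6201.0576
B: (91−1)·11.51² = 90·132.4801 = 11923.209
C: (84−1)·13.48² = 83·181.7104 = 15081.9632
D: (53−1)·13.00² = 52·169 = 8788
E: (12−1)·12.27² = 11·150.5529 = 1656.0819
Numerator = 43650.3117; denominator = Σ(nₕ−1) = 305.
s²ₚ = 43650.3117/305 = 143.1158... → 143.12.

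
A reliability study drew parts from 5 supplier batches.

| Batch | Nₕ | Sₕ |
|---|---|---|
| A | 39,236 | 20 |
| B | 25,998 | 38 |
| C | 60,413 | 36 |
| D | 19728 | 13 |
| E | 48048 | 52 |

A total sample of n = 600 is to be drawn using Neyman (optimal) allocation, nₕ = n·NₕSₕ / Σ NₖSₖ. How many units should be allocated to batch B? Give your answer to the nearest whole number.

88

Σ NₕSₕ = 39236·20 + 25998·38 + 60413·36 + 19728·13 + 48048·52 = 6702472.
Share for B: 987924/6702472 = 0.14740.
n_B = 600 × 0.14740 = 88.438... → 88.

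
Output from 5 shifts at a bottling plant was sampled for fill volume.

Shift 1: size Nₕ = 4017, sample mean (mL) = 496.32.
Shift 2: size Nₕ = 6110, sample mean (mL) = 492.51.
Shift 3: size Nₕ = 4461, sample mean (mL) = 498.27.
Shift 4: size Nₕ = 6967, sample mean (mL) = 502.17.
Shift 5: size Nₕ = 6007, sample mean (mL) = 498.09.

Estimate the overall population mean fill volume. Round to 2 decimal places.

N = 27562; weights Wₕ = Nₕ/N = (0.1457, 0.2217, 0.1619, 0.2528, 0.2179).
x̄_st = Σ Wₕ·x̄ₕ = 0.1457·496.32 + 0.2217·492.51 + 0.1619·498.27 + 0.2528·502.17 + 0.2179·498.09 ≈ 497.6555...
→ 497.66.

497.66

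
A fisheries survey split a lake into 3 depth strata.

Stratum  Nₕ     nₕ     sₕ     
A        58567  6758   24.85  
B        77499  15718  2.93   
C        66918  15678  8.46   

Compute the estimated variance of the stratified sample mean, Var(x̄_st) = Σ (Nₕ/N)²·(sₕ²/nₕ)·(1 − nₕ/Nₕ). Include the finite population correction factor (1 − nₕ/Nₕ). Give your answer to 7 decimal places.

0.0071727

N = 202984; Wₕ = Nₕ/N.
stratum A: (58567/202984)²·24.85²/6758·(1 − 6758/58567) = 0.0067292889
stratum B: (77499/202984)²·2.93²/15718·(1 − 15718/77499) = 0.0000634695
stratum C: (66918/202984)²·8.46²/15678·(1 − 15678/66918) = 0.0003799081
Sum = 0.0071726665 → 0.0071727.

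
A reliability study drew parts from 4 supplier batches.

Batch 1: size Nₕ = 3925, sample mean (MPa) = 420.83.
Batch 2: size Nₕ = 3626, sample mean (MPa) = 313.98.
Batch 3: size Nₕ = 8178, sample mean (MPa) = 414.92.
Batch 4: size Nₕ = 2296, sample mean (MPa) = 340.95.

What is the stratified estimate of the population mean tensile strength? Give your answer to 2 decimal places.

386.48

N = 3925 + 3626 + 8178 + 2296 = 18025.
The stratified mean weights each stratum mean by its population share Nₕ/N.
Σ Nₕx̄ₕ = 3925·420.83 + 3626·313.98 + 8178·414.92 + 2296·340.95 = 1651757.75 + 1138491.48 + 3393215.76 + 782821.2 = 6966286.19.
Divide by N: 6966286.19 / 18025 = 386.4791... → 386.48.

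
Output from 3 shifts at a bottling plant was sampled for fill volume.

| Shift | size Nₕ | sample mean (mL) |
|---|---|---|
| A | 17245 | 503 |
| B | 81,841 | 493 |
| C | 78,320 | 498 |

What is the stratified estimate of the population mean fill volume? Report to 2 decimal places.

496.18

N = 177406; weights Wₕ = Nₕ/N = (0.0972, 0.4613, 0.4415).
x̄_st = Σ Wₕ·x̄ₕ = 0.0972·503 + 0.4613·493 + 0.4415·498 ≈ 496.1794...
→ 496.18.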